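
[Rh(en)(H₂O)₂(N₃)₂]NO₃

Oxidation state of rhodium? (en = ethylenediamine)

+3

1 nitrate outside the brackets (-1 each) → the complex ion is 1+.
Ligand charges: 2×H2O neutral; 1×en neutral; 2×N3 = -2; sum -2.
Rh + (-2) = 1+ ⇒ Rh is +3.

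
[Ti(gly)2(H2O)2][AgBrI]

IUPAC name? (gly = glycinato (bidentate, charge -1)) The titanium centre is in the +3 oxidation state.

Ti is given as +3; the cation's ligand charges sum to -2, so the complex cation is 1+.
A 1:1 salt means the anion carries the equal and opposite charge, 1−.
Anion: ligand charges sum to -2; for the ion to be 1−, Ag = +1.

diaquabis(glycinato)titanium(III) bromoiodoargentate(I)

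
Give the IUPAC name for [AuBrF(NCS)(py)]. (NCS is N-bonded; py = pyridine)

bromofluoroisothiocyanato(pyridine)gold(III)

There is no counter-ion, so the complex is neutral overall.
Ligand charges: 1×bromo (-1 each), 1×fluoro (-1 each), 1×isothiocyanato (-1 each), 1×pyridine (neutral); total -3. So Au + (-3) = 0, giving Au = +3.
Ligands are named alphabetically: bromo before fluoro before isothiocyanato before pyridine.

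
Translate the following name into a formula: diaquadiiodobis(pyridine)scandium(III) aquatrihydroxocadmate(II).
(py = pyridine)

[Sc(H2O)2I2(py)2][Cd(H2O)(OH)3]

Cation [Sc…]: ligand charges -2, Sc(III) ⇒ ion charge 1+.
Anion [Cd…]: ligand charges -3, Cd(II) ⇒ ion charge 1−.
One 1+ cation balances one 1− anion.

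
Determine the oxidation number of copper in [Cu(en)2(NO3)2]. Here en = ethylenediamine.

No counter-ion: the bracketed complex is neutral.
Ligand charges: 2×en neutral; 2×NO3 = -2; sum -2.
Cu + (-2) = 0 ⇒ Cu is +2.

+2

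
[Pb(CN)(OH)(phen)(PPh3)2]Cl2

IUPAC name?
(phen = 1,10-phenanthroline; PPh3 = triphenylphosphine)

The 2 chloride counter-ions carry a total charge of -2, so each complex ion is 2+.
Ligand charges: 1×1,10-phenanthroline (neutral), 2×triphenylphosphine (neutral), 1×hydroxo (-1 each), 1×cyano (-1 each); total -2. So Pb + (-2) = 2+, giving Pb = +4.
Ligands are named alphabetically: cyano before hydroxo before phenanthroline before triphenylphosphine.

cyanohydroxo(1,10-phenanthroline)bis(triphenylphosphine)lead(IV) chloride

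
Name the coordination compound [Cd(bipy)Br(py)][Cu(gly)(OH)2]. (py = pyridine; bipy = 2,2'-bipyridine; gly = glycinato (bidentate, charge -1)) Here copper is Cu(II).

Both ions are complex: the cation is named first with the plain metal name, the anion second with the -ate form; each ion's ligands are alphabetised independently.
Cu is given as +2; the anion's ligand charges sum to -3, so the complex anion is 1−.
A 1:1 salt means the cation carries the equal and opposite charge, 1+.
Cation: ligand charges sum to -1; for the ion to be 1+, Cd = +2.

(2,2'-bipyridine)bromo(pyridine)cadmium(II) (glycinato)dihydroxocuprate(II)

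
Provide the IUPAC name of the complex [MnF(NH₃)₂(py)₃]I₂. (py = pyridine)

The 2 iodide counter-ions carry a total charge of -2, so each complex ion is 2+.
Ligand charges: 3×pyridine (neutral), 2×ammine (neutral), 1×fluoro (-1 each); total -1. So Mn + (-1) = 2+, giving Mn = +3.
Ligands are named alphabetically: ammine before fluoro before pyridine.

diamminefluorotris(pyridine)manganese(III) iodide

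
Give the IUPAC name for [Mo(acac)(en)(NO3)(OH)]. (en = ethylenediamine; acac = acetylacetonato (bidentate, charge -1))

(acetylacetonato)(ethylenediamine)hydroxonitratomolybdenum(III)

There is no counter-ion, so the complex is neutral overall.
Ligand charges: 1×hydroxo (-1 each), 1×nitrato (-1 each), 1×ethylenediamine (neutral), 1×acetylacetonato (-1 each); total -3. So Mo + (-3) = 0, giving Mo = +3.
Ligands are named alphabetically: acetylacetonato before ethylenediamine before hydroxo before nitrato.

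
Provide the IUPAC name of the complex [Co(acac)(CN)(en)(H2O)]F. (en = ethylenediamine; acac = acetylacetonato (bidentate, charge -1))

The 1 fluoride counter-ion carries a total charge of -1, so each complex ion is 1+.
Ligand charges: 1×aqua (neutral), 1×cyano (-1 each), 1×ethylenediamine (neutral), 1×acetylacetonato (-1 each); total -2. So Co + (-2) = 1+, giving Co = +3.
Ligands are named alphabetically: acetylacetonato before aqua before cyano before ethylenediamine.

(acetylacetonato)aquacyano(ethylenediamine)cobalt(III) fluoride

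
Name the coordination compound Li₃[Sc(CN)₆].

lithium hexacyanoscandate(III)

The 3 lithium counter-ions carry a total charge of +3, so each complex ion is 3−.
Ligand charges: 6×cyano (-1 each); total -6. So Sc + (-6) = 3−, giving Sc = +3.
The complex ion is anionic, so scandium takes the -ate form scandate(III).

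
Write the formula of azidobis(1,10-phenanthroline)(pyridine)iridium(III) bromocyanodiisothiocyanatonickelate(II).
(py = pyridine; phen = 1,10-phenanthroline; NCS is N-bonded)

[Ir(N3)(phen)2(py)][NiBr(CN)(NCS)2]

Cation [Ir…]: ligand charges -1, Ir(III) ⇒ ion charge 2+.
Anion [Ni…]: ligand charges -4, Ni(II) ⇒ ion charge 2−.
One 2+ cation balances one 2− anion.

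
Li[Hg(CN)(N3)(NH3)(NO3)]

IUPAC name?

The 1 lithium counter-ion carries a total charge of +1, so each complex ion is 1−.
Ligand charges: 1×nitrato (-1 each), 1×cyano (-1 each), 1×ammine (neutral), 1×azido (-1 each); total -3. So Hg + (-3) = 1−, giving Hg = +2.
The complex ion is anionic, so mercury takes the -ate form mercurate(II).

lithium ammineazidocyanonitratomercurate(II)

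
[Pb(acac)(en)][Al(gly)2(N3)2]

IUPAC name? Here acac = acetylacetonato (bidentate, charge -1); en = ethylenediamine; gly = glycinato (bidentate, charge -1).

Both ions are complex: the cation is named first with the plain metal name, the anion second with the -ate form; each ion's ligands are alphabetised independently.
Aluminium is always +3 in its complexes; the anion's ligand charges sum to -4, so the complex anion is 1−.
A 1:1 salt means the cation carries the equal and opposite charge, 1+.
Cation: ligand charges sum to -1; for the ion to be 1+, Pb = +2.

(acetylacetonato)(ethylenediamine)lead(II) diazidobis(glycinato)aluminate(III)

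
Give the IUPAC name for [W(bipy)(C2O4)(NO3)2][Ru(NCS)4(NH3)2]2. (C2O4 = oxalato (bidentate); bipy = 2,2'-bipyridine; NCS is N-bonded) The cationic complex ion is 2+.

The complex cation is given as 2+; its ligand charges sum to -4, so W = +6.
With 2 anions per cation, each anion must be 2/2 = 1−.
Anion: ligand charges sum to -4; for the ion to be 1−, Ru = +3.

(2,2'-bipyridine)dinitratooxalatotungsten(VI) diamminetetraisothiocyanatoruthenate(III)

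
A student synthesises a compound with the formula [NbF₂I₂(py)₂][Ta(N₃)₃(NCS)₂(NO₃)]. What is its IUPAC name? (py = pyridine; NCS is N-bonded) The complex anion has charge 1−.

difluorodiiodobis(pyridine)niobium(V) triazidodiisothiocyanatonitratotantalate(V)

The complex anion is given as 1−; its ligand charges sum to -6, so Ta = +5.
A 1:1 salt means the cation carries the equal and opposite charge, 1+.
Cation: ligand charges sum to -4; for the ion to be 1+, Nb = +5.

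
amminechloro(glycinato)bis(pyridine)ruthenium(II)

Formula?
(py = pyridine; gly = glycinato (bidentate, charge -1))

[RuCl(gly)(NH3)(py)2]

Ligands: 2 pyridine (py, neutral), 1 chloro (Cl, -1), 1 ammine (NH3, neutral), 1 glycinato (gly, -1). Ligand charge sum = -2.
With Ru in oxidation state +2, the complex ion is [Ru...].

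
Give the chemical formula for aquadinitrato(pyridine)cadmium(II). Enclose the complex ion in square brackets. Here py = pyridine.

Ligands: 1 pyridine (py, neutral), 2 nitrato (NO3, -1), 1 aqua (H2O, neutral). Ligand charge sum = -2.
With Cd in oxidation state +2, the complex ion is [Cd...].

[Cd(H2O)(NO3)2(py)]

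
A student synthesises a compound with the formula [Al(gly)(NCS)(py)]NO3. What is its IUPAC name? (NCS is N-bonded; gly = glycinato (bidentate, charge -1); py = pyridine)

The 1 nitrate counter-ion carries a total charge of -1, so each complex ion is 1+.
Ligand charges: 1×isothiocyanato (-1 each), 1×glycinato (-1 each), 1×pyridine (neutral); total -2. So Al + (-2) = 1+, giving Al = +3.
Ligands are named alphabetically: glycinato before isothiocyanato before pyridine.

(glycinato)isothiocyanato(pyridine)aluminium(III) nitrate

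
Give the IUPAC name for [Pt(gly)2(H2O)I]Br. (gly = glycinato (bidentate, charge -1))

aquabis(glycinato)iodoplatinum(IV) bromide

The 1 bromide counter-ion carries a total charge of -1, so each complex ion is 1+.
Ligand charges: 1×iodo (-1 each), 1×aqua (neutral), 2×glycinato (-1 each); total -3. So Pt + (-3) = 1+, giving Pt = +4.
Ligands are named alphabetically: aqua before glycinato before iodo.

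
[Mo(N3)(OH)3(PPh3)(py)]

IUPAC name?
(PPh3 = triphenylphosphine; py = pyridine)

There is no counter-ion, so the complex is neutral overall.
Ligand charges: 3×hydroxo (-1 each), 1×triphenylphosphine (neutral), 1×pyridine (neutral), 1×azido (-1 each); total -4. So Mo + (-4) = 0, giving Mo = +4.
Ligands are named alphabetically: azido before hydroxo before pyridine before triphenylphosphine.

azidotrihydroxo(pyridine)(triphenylphosphine)molybdenum(IV)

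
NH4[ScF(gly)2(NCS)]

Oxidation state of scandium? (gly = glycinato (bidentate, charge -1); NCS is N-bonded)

+3

1 ammonium outside the brackets (+1 each) → the complex ion is 1−.
Ligand charges: 1×F = -1; 2×gly = -2; 1×NCS = -1; sum -4.
Sc + (-4) = 1− ⇒ Sc is +3.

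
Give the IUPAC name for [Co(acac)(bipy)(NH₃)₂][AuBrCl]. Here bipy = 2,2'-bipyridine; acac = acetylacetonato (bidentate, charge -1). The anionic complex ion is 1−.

(acetylacetonato)diammine(2,2'-bipyridine)cobalt(II) bromochloroaurate(I)

The complex anion is given as 1−; its ligand charges sum to -2, so Au = +1.
A 1:1 salt means the cation carries the equal and opposite charge, 1+.
Cation: ligand charges sum to -1; for the ion to be 1+, Co = +2.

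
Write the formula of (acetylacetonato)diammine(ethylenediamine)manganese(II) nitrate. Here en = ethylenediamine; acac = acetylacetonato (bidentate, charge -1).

[Mn(acac)(en)(NH3)2]NO3

Ligands: 1 ethylenediamine (en, neutral), 2 ammine (NH3, neutral), 1 acetylacetonato (acac, -1). Ligand charge sum = -1.
Charge balance with nitrate (-1) requires 1 complex ion per 1 nitrate.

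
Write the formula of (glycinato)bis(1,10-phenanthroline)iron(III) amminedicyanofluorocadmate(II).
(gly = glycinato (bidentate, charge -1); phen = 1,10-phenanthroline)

[Fe(gly)(phen)2][Cd(CN)2F(NH3)]2

Cation [Fe…]: ligand charges -1, Fe(III) ⇒ ion charge 2+.
Anion [Cd…]: ligand charges -3, Cd(II) ⇒ ion charge 1−.
One 2+ cation requires 2 of the 1− anion.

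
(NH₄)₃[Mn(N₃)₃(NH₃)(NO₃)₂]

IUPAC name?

ammonium amminetriazidodinitratomanganate(II)

The 3 ammonium counter-ions carry a total charge of +3, so each complex ion is 3−.
Ligand charges: 2×nitrato (-1 each), 3×azido (-1 each), 1×ammine (neutral); total -5. So Mn + (-5) = 3−, giving Mn = +2.
The complex ion is anionic, so manganese takes the -ate form manganate(II).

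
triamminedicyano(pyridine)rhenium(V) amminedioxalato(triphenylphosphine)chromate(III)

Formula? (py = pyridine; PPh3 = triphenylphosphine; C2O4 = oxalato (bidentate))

[Re(CN)2(NH3)3(py)][Cr(C2O4)2(NH3)(PPh3)]3

Cation [Re…]: ligand charges -2, Re(V) ⇒ ion charge 3+.
Anion [Cr…]: ligand charges -4, Cr(III) ⇒ ion charge 1−.
One 3+ cation requires 3 of the 1− anion.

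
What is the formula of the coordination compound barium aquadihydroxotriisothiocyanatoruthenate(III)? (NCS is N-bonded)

Ligands: 3 isothiocyanato (NCS, -1), 1 aqua (H2O, neutral), 2 hydroxo (OH, -1). Ligand charge sum = -5.
With Ru in oxidation state +3, the complex ion is [Ru...]^2−.
Charge balance with barium (+2) requires 1 complex ion per 1 barium.

Ba[Ru(H2O)(NCS)3(OH)2]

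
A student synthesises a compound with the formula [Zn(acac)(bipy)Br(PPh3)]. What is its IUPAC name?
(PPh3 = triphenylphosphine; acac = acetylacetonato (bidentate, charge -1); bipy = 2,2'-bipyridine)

(acetylacetonato)(2,2'-bipyridine)bromo(triphenylphosphine)zinc(II)

There is no counter-ion, so the complex is neutral overall.
Ligand charges: 1×triphenylphosphine (neutral), 1×bromo (-1 each), 1×acetylacetonato (-1 each), 1×2,2'-bipyridine (neutral); total -2. So Zn + (-2) = 0, giving Zn = +2.
Ligands are named alphabetically: acetylacetonato before bipyridine before bromo before triphenylphosphine.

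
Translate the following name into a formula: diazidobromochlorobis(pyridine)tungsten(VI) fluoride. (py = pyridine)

[WBrCl(N3)2(py)2]F2

Ligands: 2 pyridine (py, neutral), 1 chloro (Cl, -1), 2 azido (N3, -1), 1 bromo (Br, -1). Ligand charge sum = -4.
With W in oxidation state +6, the complex ion is [W...]^2+.
Charge balance with fluoride (-1) requires 1 complex ion per 2 fluoride.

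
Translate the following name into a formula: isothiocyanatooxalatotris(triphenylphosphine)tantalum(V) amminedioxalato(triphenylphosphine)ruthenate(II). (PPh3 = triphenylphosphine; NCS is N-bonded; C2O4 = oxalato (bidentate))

Cation [Ta…]: ligand charges -3, Ta(V) ⇒ ion charge 2+.
Anion [Ru…]: ligand charges -4, Ru(II) ⇒ ion charge 2−.
One 2+ cation balances one 2− anion.

[Ta(C2O4)(NCS)(PPh3)3][Ru(C2O4)2(NH3)(PPh3)]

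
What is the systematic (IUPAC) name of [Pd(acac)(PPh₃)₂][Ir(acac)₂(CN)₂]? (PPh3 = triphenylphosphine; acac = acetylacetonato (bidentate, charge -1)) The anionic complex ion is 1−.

(acetylacetonato)bis(triphenylphosphine)palladium(II) bis(acetylacetonato)dicyanoiridate(III)

The complex anion is given as 1−; its ligand charges sum to -4, so Ir = +3.
A 1:1 salt means the cation carries the equal and opposite charge, 1+.
Cation: ligand charges sum to -1; for the ion to be 1+, Pd = +2.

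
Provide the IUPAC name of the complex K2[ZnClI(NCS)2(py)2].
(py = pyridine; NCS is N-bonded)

potassium chloroiododiisothiocyanatobis(pyridine)zincate(II)

The 2 potassium counter-ions carry a total charge of +2, so each complex ion is 2−.
Ligand charges: 1×chloro (-1 each), 2×pyridine (neutral), 1×iodo (-1 each), 2×isothiocyanato (-1 each); total -4. So Zn + (-4) = 2−, giving Zn = +2.
Ligands are named alphabetically: chloro before iodo before isothiocyanato before pyridine.
The complex ion is anionic, so zinc takes the -ate form zincate(II).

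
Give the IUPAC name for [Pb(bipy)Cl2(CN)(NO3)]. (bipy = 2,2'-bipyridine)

There is no counter-ion, so the complex is neutral overall.
Ligand charges: 1×cyano (-1 each), 1×2,2'-bipyridine (neutral), 1×nitrato (-1 each), 2×chloro (-1 each); total -4. So Pb + (-4) = 0, giving Pb = +4.
Ligands are named alphabetically: bipyridine before chloro before cyano before nitrato.

(2,2'-bipyridine)dichlorocyanonitratolead(IV)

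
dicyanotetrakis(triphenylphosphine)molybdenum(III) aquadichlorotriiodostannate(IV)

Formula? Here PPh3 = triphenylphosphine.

[Mo(CN)2(PPh3)4][SnCl2(H2O)I3]

Cation [Mo…]: ligand charges -2, Mo(III) ⇒ ion charge 1+.
Anion [Sn…]: ligand charges -5, Sn(IV) ⇒ ion charge 1−.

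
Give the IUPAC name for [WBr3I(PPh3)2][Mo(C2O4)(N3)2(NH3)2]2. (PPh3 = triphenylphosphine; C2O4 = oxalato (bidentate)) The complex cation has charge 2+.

Both ions are complex: the cation is named first with the plain metal name, the anion second with the -ate form; each ion's ligands are alphabetised independently.
The complex cation is given as 2+; its ligand charges sum to -4, so W = +6.
With 2 anions per cation, each anion must be 2/2 = 1−.
Anion: ligand charges sum to -4; for the ion to be 1−, Mo = +3.

tribromoiodobis(triphenylphosphine)tungsten(VI) diamminediazidooxalatomolybdate(III)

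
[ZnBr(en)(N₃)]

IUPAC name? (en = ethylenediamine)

There is no counter-ion, so the complex is neutral overall.
Ligand charges: 1×bromo (-1 each), 1×azido (-1 each), 1×ethylenediamine (neutral); total -2. So Zn + (-2) = 0, giving Zn = +2.
Ligands are named alphabetically: azido before bromo before ethylenediamine.

azidobromo(ethylenediamine)zinc(II)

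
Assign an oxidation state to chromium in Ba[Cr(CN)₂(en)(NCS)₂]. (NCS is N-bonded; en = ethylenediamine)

1 barium outside the brackets (+2 each) → the complex ion is 2−.
Ligand charges: 2×NCS = -2; 1×en neutral; 2×CN = -2; sum -4.
Cr + (-4) = 2− ⇒ Cr is +2.

+2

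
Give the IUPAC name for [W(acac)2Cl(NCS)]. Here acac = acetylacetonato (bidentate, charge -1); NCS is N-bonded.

bis(acetylacetonato)chloroisothiocyanatotungsten(IV)

There is no counter-ion, so the complex is neutral overall.
Ligand charges: 2×acetylacetonato (-1 each), 1×isothiocyanato (-1 each), 1×chloro (-1 each); total -4. So W + (-4) = 0, giving W = +4.
Ligands are named alphabetically: acetylacetonato before chloro before isothiocyanato.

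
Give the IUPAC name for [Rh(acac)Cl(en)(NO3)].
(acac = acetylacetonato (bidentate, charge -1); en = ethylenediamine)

There is no counter-ion, so the complex is neutral overall.
Ligand charges: 1×chloro (-1 each), 1×acetylacetonato (-1 each), 1×nitrato (-1 each), 1×ethylenediamine (neutral); total -3. So Rh + (-3) = 0, giving Rh = +3.
Ligands are named alphabetically: acetylacetonato before chloro before ethylenediamine before nitrato.

(acetylacetonato)chloro(ethylenediamine)nitratorhodium(III)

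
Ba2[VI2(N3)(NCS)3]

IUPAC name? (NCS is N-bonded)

barium azidodiiodotriisothiocyanatovanadate(II)

The 2 barium counter-ions carry a total charge of +4, so each complex ion is 4−.
Ligand charges: 3×isothiocyanato (-1 each), 1×azido (-1 each), 2×iodo (-1 each); total -6. So V + (-6) = 4−, giving V = +2.
Ligands are named alphabetically: azido before iodo before isothiocyanato.
The complex ion is anionic, so vanadium takes the -ate form vanadate(II).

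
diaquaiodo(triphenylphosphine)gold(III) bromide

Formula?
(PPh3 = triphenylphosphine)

Ligands: 1 iodo (I, -1), 1 triphenylphosphine (PPh3, neutral), 2 aqua (H2O, neutral). Ligand charge sum = -1.
With Au in oxidation state +3, the complex ion is [Au...]^2+.
Charge balance with bromide (-1) requires 1 complex ion per 2 bromide.

[Au(H2O)2I(PPh3)]Br2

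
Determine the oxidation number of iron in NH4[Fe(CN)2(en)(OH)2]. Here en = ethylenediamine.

1 ammonium outside the brackets (+1 each) → the complex ion is 1−.
Ligand charges: 2×CN = -2; 1×en neutral; 2×OH = -2; sum -4.
Fe + (-4) = 1− ⇒ Fe is +3.

+3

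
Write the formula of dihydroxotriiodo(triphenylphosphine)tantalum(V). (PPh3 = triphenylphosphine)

[TaI3(OH)2(PPh3)]

Ligands: 1 triphenylphosphine (PPh3, neutral), 2 hydroxo (OH, -1), 3 iodo (I, -1). Ligand charge sum = -5.
With Ta in oxidation state +5, the complex ion is [Ta...].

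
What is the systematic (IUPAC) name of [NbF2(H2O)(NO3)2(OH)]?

aquadifluorohydroxodinitratoniobium(V)

There is no counter-ion, so the complex is neutral overall.
Ligand charges: 1×aqua (neutral), 2×nitrato (-1 each), 2×fluoro (-1 each), 1×hydroxo (-1 each); total -5. So Nb + (-5) = 0, giving Nb = +5.
Ligands are named alphabetically: aqua before fluoro before hydroxo before nitrato.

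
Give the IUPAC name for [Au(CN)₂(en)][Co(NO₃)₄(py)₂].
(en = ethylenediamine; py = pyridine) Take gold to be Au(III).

Au is given as +3; the cation's ligand charges sum to -2, so the complex cation is 1+.
A 1:1 salt means the anion carries the equal and opposite charge, 1−.
Anion: ligand charges sum to -4; for the ion to be 1−, Co = +3.

dicyano(ethylenediamine)gold(III) tetranitratobis(pyridine)cobaltate(III)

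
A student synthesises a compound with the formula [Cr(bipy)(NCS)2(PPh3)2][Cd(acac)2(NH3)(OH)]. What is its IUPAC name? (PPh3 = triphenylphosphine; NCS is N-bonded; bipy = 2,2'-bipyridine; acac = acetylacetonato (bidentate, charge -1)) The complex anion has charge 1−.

The complex anion is given as 1−; its ligand charges sum to -3, so Cd = +2.
A 1:1 salt means the cation carries the equal and opposite charge, 1+.
Cation: ligand charges sum to -2; for the ion to be 1+, Cr = +3.

(2,2'-bipyridine)diisothiocyanatobis(triphenylphosphine)chromium(III) bis(acetylacetonato)amminehydroxocadmate(II)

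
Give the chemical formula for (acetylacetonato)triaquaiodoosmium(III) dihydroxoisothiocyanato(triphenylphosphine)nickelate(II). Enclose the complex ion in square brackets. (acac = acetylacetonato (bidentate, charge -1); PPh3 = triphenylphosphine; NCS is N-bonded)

[Os(acac)(H2O)3I][Ni(NCS)(OH)2(PPh3)]

Cation [Os…]: ligand charges -2, Os(III) ⇒ ion charge 1+.
Anion [Ni…]: ligand charges -3, Ni(II) ⇒ ion charge 1−.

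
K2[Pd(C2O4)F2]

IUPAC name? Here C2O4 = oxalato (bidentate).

potassium difluorooxalatopalladate(II)

The 2 potassium counter-ions carry a total charge of +2, so each complex ion is 2−.
Ligand charges: 1×oxalato (-2 each), 2×fluoro (-1 each); total -4. So Pd + (-4) = 2−, giving Pd = +2.
The complex ion is anionic, so palladium takes the -ate form palladate(II).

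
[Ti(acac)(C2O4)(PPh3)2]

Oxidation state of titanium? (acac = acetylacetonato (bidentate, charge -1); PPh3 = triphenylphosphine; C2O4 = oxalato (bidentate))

No counter-ion: the bracketed complex is neutral.
Ligand charges: 1×acac = -1; 2×PPh3 neutral; 1×C2O4 = -2; sum -3.
Ti + (-3) = 0 ⇒ Ti is +3.

+3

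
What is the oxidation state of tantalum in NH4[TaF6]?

1 ammonium outside the brackets (+1 each) → the complex ion is 1−.
Ligand charges: 6×F = -6; sum -6.
Ta + (-6) = 1− ⇒ Ta is +5.

+5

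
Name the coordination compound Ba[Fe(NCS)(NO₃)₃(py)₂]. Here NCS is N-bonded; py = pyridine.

The 1 barium counter-ion carries a total charge of +2, so each complex ion is 2−.
Ligand charges: 3×nitrato (-1 each), 1×isothiocyanato (-1 each), 2×pyridine (neutral); total -4. So Fe + (-4) = 2−, giving Fe = +2.
Ligands are named alphabetically: isothiocyanato before nitrato before pyridine.
The complex ion is anionic, so iron takes the -ate form ferrate(II).

barium isothiocyanatotrinitratobis(pyridine)ferrate(II)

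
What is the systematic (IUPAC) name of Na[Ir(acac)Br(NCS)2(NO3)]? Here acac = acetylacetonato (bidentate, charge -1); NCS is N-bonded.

sodium (acetylacetonato)bromodiisothiocyanatonitratoiridate(IV)

The 1 sodium counter-ion carries a total charge of +1, so each complex ion is 1−.
Ligand charges: 1×bromo (-1 each), 1×acetylacetonato (-1 each), 1×nitrato (-1 each), 2×isothiocyanato (-1 each); total -5. So Ir + (-5) = 1−, giving Ir = +4.
The complex ion is anionic, so iridium takes the -ate form iridate(IV).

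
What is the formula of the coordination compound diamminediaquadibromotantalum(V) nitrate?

Ligands: 2 bromo (Br, -1), 2 ammine (NH3, neutral), 2 aqua (H2O, neutral). Ligand charge sum = -2.
With Ta in oxidation state +5, the complex ion is [Ta...]^3+.
Charge balance with nitrate (-1) requires 1 complex ion per 3 nitrate.

[TaBr2(H2O)2(NH3)2](NO3)3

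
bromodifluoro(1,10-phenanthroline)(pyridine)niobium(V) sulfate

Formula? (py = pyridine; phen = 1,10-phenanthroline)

[NbBrF2(phen)(py)]SO4

Ligands: 1 pyridine (py, neutral), 2 fluoro (F, -1), 1 bromo (Br, -1), 1 1,10-phenanthroline (phen, neutral). Ligand charge sum = -3.
With Nb in oxidation state +5, the complex ion is [Nb...]^2+.
Charge balance with sulfate (-2) requires 1 complex ion per 1 sulfate.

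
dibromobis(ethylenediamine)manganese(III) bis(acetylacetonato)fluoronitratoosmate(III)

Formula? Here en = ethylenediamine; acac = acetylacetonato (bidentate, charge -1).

Cation [Mn…]: ligand charges -2, Mn(III) ⇒ ion charge 1+.
Anion [Os…]: ligand charges -4, Os(III) ⇒ ion charge 1−.
One 1+ cation balances one 1− anion.

[MnBr2(en)2][Os(acac)2F(NO3)]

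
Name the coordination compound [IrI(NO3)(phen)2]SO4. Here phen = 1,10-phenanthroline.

The 1 sulfate counter-ion carries a total charge of -2, so each complex ion is 2+.
Ligand charges: 1×iodo (-1 each), 1×nitrato (-1 each), 2×1,10-phenanthroline (neutral); total -2. So Ir + (-2) = 2+, giving Ir = +4.
Ligands are named alphabetically: iodo before nitrato before phenanthroline.

iodonitratobis(1,10-phenanthroline)iridium(IV) sulfate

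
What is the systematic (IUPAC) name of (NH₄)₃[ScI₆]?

ammonium hexaiodoscandate(III)

The 3 ammonium counter-ions carry a total charge of +3, so each complex ion is 3−.
Ligand charges: 6×iodo (-1 each); total -6. So Sc + (-6) = 3−, giving Sc = +3.
The complex ion is anionic, so scandium takes the -ate form scandate(III).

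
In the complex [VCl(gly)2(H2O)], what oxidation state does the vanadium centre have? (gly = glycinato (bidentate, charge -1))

+3

No counter-ion: the bracketed complex is neutral.
Ligand charges: 1×H2O neutral; 1×Cl = -1; 2×gly = -2; sum -3.
V + (-3) = 0 ⇒ V is +3.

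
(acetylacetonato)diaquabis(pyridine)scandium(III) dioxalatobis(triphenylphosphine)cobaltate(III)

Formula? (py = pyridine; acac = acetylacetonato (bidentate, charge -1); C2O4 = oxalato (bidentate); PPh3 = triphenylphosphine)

Cation [Sc…]: ligand charges -1, Sc(III) ⇒ ion charge 2+.
Anion [Co…]: ligand charges -4, Co(III) ⇒ ion charge 1−.

[Sc(acac)(H2O)2(py)2][Co(C2O4)2(PPh3)2]2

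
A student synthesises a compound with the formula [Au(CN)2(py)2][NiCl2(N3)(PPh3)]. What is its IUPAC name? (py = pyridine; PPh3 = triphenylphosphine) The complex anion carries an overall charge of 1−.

Both ions are complex: the cation is named first with the plain metal name, the anion second with the -ate form; each ion's ligands are alphabetised independently.
The complex anion is given as 1−; its ligand charges sum to -3, so Ni = +2.
A 1:1 salt means the cation carries the equal and opposite charge, 1+.
Cation: ligand charges sum to -2; for the ion to be 1+, Au = +3.

dicyanobis(pyridine)gold(III) azidodichloro(triphenylphosphine)nickelate(II)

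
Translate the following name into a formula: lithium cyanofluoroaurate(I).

Ligands: 1 fluoro (F, -1), 1 cyano (CN, -1). Ligand charge sum = -2.
With Au in oxidation state +1, the complex ion is [Au...]^1−.
Charge balance with lithium (+1) requires 1 complex ion per 1 lithium.

Li[Au(CN)F]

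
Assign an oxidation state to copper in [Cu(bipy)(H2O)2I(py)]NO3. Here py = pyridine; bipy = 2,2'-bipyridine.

+2

1 nitrate outside the brackets (-1 each) → the complex ion is 1+.
Ligand charges: 1×I = -1; 2×H2O neutral; 1×py neutral; 1×bipy neutral; sum -1.
Cu + (-1) = 1+ ⇒ Cu is +2.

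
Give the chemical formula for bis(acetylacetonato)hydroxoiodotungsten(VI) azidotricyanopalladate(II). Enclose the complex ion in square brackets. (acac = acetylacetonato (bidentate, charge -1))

Cation [W…]: ligand charges -4, W(VI) ⇒ ion charge 2+.
Anion [Pd…]: ligand charges -4, Pd(II) ⇒ ion charge 2−.
One 2+ cation balances one 2− anion.

[W(acac)2I(OH)][Pd(CN)3(N3)]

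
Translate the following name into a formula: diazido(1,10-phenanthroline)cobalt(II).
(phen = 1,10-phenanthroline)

[Co(N3)2(phen)]

Ligands: 1 1,10-phenanthroline (phen, neutral), 2 azido (N3, -1). Ligand charge sum = -2.
With Co in oxidation state +2, the complex ion is [Co...].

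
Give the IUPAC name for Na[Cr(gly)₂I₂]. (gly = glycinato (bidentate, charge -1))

The 1 sodium counter-ion carries a total charge of +1, so each complex ion is 1−.
Ligand charges: 2×iodo (-1 each), 2×glycinato (-1 each); total -4. So Cr + (-4) = 1−, giving Cr = +3.
Ligands are named alphabetically: glycinato before iodo.
The complex ion is anionic, so chromium takes the -ate form chromate(III).

sodium bis(glycinato)diiodochromate(III)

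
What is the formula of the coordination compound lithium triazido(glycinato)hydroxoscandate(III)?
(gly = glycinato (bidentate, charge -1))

Ligands: 3 azido (N3, -1), 1 glycinato (gly, -1), 1 hydroxo (OH, -1). Ligand charge sum = -5.
Charge balance with lithium (+1) requires 1 complex ion per 2 lithium.

Li2[Sc(gly)(N3)3(OH)]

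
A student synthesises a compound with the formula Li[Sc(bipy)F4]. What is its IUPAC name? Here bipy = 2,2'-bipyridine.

lithium (2,2'-bipyridine)tetrafluoroscandate(III)

The 1 lithium counter-ion carries a total charge of +1, so each complex ion is 1−.
Ligand charges: 1×2,2'-bipyridine (neutral), 4×fluoro (-1 each); total -4. So Sc + (-4) = 1−, giving Sc = +3.
The complex ion is anionic, so scandium takes the -ate form scandate(III).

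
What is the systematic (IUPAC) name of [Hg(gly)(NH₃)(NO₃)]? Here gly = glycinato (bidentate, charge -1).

There is no counter-ion, so the complex is neutral overall.
Ligand charges: 1×nitrato (-1 each), 1×glycinato (-1 each), 1×ammine (neutral); total -2. So Hg + (-2) = 0, giving Hg = +2.
Ligands are named alphabetically: ammine before glycinato before nitrato.

ammine(glycinato)nitratomercury(II)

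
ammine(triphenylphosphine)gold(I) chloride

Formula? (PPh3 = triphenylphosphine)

Ligands: 1 triphenylphosphine (PPh3, neutral), 1 ammine (NH3, neutral). Ligand charge sum = 0.
With Au in oxidation state +1, the complex ion is [Au...]^1+.
Charge balance with chloride (-1) requires 1 complex ion per 1 chloride.

[Au(NH3)(PPh3)]Cl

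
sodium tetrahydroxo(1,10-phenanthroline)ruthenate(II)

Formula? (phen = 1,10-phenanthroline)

Na2[Ru(OH)4(phen)]

Ligands: 4 hydroxo (OH, -1), 1 1,10-phenanthroline (phen, neutral). Ligand charge sum = -4.
With Ru in oxidation state +2, the complex ion is [Ru...]^2−.
Charge balance with sodium (+1) requires 1 complex ion per 2 sodium.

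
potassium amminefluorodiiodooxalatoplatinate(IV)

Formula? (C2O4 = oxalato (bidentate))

Ligands: 1 ammine (NH3, neutral), 1 fluoro (F, -1), 1 oxalato (C2O4, -2), 2 iodo (I, -1). Ligand charge sum = -5.
With Pt in oxidation state +4, the complex ion is [Pt...]^1−.
Charge balance with potassium (+1) requires 1 complex ion per 1 potassium.

K[Pt(C2O4)FI2(NH3)]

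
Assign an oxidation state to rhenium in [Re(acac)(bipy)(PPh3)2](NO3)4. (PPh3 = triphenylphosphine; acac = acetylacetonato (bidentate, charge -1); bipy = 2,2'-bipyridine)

+5

4 nitrate outside the brackets (-1 each) → the complex ion is 4+.
Ligand charges: 2×PPh3 neutral; 1×acac = -1; 1×bipy neutral; sum -1.
Re + (-1) = 4+ ⇒ Re is +5.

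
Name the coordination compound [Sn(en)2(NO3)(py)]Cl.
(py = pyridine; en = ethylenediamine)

bis(ethylenediamine)nitrato(pyridine)tin(II) chloride

The 1 chloride counter-ion carries a total charge of -1, so each complex ion is 1+.
Ligand charges: 1×nitrato (-1 each), 1×pyridine (neutral), 2×ethylenediamine (neutral); total -1. So Sn + (-1) = 1+, giving Sn = +2.
Ligands are named alphabetically: ethylenediamine before nitrato before pyridine.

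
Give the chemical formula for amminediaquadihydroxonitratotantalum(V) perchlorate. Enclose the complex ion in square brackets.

Ligands: 1 ammine (NH3, neutral), 2 hydroxo (OH, -1), 2 aqua (H2O, neutral), 1 nitrato (NO3, -1). Ligand charge sum = -3.
Charge balance with perchlorate (-1) requires 1 complex ion per 2 perchlorate.

[Ta(H2O)2(NH3)(NO3)(OH)2](ClO4)2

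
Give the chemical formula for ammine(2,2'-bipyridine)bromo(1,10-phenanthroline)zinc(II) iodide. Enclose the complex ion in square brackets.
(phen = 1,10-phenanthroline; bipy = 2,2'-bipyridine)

[Zn(bipy)Br(NH3)(phen)]I

Ligands: 1 1,10-phenanthroline (phen, neutral), 1 ammine (NH3, neutral), 1 2,2'-bipyridine (bipy, neutral), 1 bromo (Br, -1). Ligand charge sum = -1.
With Zn in oxidation state +2, the complex ion is [Zn...]^1+.
Charge balance with iodide (-1) requires 1 complex ion per 1 iodide.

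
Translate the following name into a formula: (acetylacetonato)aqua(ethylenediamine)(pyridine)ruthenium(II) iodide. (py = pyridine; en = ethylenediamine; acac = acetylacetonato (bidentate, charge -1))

[Ru(acac)(en)(H2O)(py)]I

Ligands: 1 pyridine (py, neutral), 1 aqua (H2O, neutral), 1 ethylenediamine (en, neutral), 1 acetylacetonato (acac, -1). Ligand charge sum = -1.
With Ru in oxidation state +2, the complex ion is [Ru...]^1+.
Charge balance with iodide (-1) requires 1 complex ion per 1 iodide.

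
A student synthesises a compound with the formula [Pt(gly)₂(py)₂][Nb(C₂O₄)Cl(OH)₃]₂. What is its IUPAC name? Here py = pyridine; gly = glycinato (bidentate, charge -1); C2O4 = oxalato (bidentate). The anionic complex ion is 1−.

The complex anion is given as 1−; its ligand charges sum to -6, so Nb = +5.
With 2 anions per cation, the cation must be 2×1 = 2+.
Cation: ligand charges sum to -2; for the ion to be 2+, Pt = +4.

bis(glycinato)bis(pyridine)platinum(IV) chlorotrihydroxooxalatoniobate(V)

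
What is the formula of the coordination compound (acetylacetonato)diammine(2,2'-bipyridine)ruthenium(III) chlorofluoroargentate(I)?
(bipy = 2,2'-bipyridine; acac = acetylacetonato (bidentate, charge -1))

[Ru(acac)(bipy)(NH3)2][AgClF]2

Cation [Ru…]: ligand charges -1, Ru(III) ⇒ ion charge 2+.
Anion [Ag…]: ligand charges -2, Ag(I) ⇒ ion charge 1−.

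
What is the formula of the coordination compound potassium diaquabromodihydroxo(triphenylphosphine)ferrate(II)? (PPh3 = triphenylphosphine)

Ligands: 1 bromo (Br, -1), 1 triphenylphosphine (PPh3, neutral), 2 aqua (H2O, neutral), 2 hydroxo (OH, -1). Ligand charge sum = -3.
Charge balance with potassium (+1) requires 1 complex ion per 1 potassium.

K[FeBr(H2O)2(OH)2(PPh3)]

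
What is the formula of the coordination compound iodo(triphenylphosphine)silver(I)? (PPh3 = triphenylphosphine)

[AgI(PPh3)]

Ligands: 1 triphenylphosphine (PPh3, neutral), 1 iodo (I, -1). Ligand charge sum = -1.
With Ag in oxidation state +1, the complex ion is [Ag...].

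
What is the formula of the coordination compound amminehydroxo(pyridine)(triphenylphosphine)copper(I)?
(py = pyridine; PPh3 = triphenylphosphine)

Ligands: 1 pyridine (py, neutral), 1 hydroxo (OH, -1), 1 triphenylphosphine (PPh3, neutral), 1 ammine (NH3, neutral). Ligand charge sum = -1.
With Cu in oxidation state +1, the complex ion is [Cu...].

[Cu(NH3)(OH)(PPh3)(py)]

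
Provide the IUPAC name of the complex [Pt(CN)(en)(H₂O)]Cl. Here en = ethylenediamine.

The 1 chloride counter-ion carries a total charge of -1, so each complex ion is 1+.
Ligand charges: 1×aqua (neutral), 1×ethylenediamine (neutral), 1×cyano (-1 each); total -1. So Pt + (-1) = 1+, giving Pt = +2.
Ligands are named alphabetically: aqua before cyano before ethylenediamine.

aquacyano(ethylenediamine)platinum(II) chloride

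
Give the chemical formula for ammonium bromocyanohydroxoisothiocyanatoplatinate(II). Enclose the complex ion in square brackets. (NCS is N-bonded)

Ligands: 1 cyano (CN, -1), 1 bromo (Br, -1), 1 isothiocyanato (NCS, -1), 1 hydroxo (OH, -1). Ligand charge sum = -4.
With Pt in oxidation state +2, the complex ion is [Pt...]^2−.
Charge balance with ammonium (+1) requires 1 complex ion per 2 ammonium.

(NH4)2[PtBr(CN)(NCS)(OH)]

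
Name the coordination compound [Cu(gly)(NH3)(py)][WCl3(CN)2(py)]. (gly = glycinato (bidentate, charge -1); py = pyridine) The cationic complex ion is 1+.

ammine(glycinato)(pyridine)copper(II) trichlorodicyano(pyridine)tungstate(IV)

Both ions are complex: the cation is named first with the plain metal name, the anion second with the -ate form; each ion's ligands are alphabetised independently.
The complex cation is given as 1+; its ligand charges sum to -1, so Cu = +2.
A 1:1 salt means the anion carries the equal and opposite charge, 1−.
Anion: ligand charges sum to -5; for the ion to be 1−, W = +4.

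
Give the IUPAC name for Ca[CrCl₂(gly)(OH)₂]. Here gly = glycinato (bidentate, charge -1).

The 1 calcium counter-ion carries a total charge of +2, so each complex ion is 2−.
Ligand charges: 2×chloro (-1 each), 2×hydroxo (-1 each), 1×glycinato (-1 each); total -5. So Cr + (-5) = 2−, giving Cr = +3.
The complex ion is anionic, so chromium takes the -ate form chromate(III).

calcium dichloro(glycinato)dihydroxochromate(III)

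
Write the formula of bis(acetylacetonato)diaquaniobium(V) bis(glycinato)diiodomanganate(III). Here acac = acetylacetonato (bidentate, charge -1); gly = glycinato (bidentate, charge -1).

Cation [Nb…]: ligand charges -2, Nb(V) ⇒ ion charge 3+.
Anion [Mn…]: ligand charges -4, Mn(III) ⇒ ion charge 1−.
One 3+ cation requires 3 of the 1− anion.

[Nb(acac)2(H2O)2][Mn(gly)2I2]3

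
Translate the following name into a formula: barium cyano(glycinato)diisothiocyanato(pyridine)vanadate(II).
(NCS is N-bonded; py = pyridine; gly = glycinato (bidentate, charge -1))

Ligands: 2 isothiocyanato (NCS, -1), 1 cyano (CN, -1), 1 pyridine (py, neutral), 1 glycinato (gly, -1). Ligand charge sum = -4.
Charge balance with barium (+2) requires 1 complex ion per 1 barium.

Ba[V(CN)(gly)(NCS)2(py)]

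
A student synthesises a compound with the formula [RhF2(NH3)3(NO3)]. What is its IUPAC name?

There is no counter-ion, so the complex is neutral overall.
Ligand charges: 1×nitrato (-1 each), 3×ammine (neutral), 2×fluoro (-1 each); total -3. So Rh + (-3) = 0, giving Rh = +3.
Ligands are named alphabetically: ammine before fluoro before nitrato.

triamminedifluoronitratorhodium(III)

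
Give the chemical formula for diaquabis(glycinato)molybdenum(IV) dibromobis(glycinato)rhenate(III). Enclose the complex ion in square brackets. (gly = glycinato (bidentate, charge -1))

Cation [Mo…]: ligand charges -2, Mo(IV) ⇒ ion charge 2+.
Anion [Re…]: ligand charges -4, Re(III) ⇒ ion charge 1−.
One 2+ cation requires 2 of the 1− anion.

[Mo(gly)2(H2O)2][ReBr2(gly)2]2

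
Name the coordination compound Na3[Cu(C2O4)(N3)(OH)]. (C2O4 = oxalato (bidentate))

The 3 sodium counter-ions carry a total charge of +3, so each complex ion is 3−.
Ligand charges: 1×oxalato (-2 each), 1×azido (-1 each), 1×hydroxo (-1 each); total -4. So Cu + (-4) = 3−, giving Cu = +1.
Ligands are named alphabetically: azido before hydroxo before oxalato.
The complex ion is anionic, so copper takes the -ate form cuprate(I).

sodium azidohydroxooxalatocuprate(I)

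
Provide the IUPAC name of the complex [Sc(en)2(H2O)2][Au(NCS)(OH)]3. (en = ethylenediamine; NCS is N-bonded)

diaquabis(ethylenediamine)scandium(III) hydroxoisothiocyanatoaurate(I)

Both ions are complex: the cation is named first with the plain metal name, the anion second with the -ate form; each ion's ligands are alphabetised independently.
Scandium is always +3 in its complexes; the cation's ligand charges sum to 0, so the complex cation is 3+.
With 3 anions per cation, each anion must be 3/3 = 1−.
Anion: ligand charges sum to -2; for the ion to be 1−, Au = +1.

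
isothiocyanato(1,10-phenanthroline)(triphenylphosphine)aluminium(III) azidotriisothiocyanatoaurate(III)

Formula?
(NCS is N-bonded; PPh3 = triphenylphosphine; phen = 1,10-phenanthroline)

Cation [Al…]: ligand charges -1, Al(III) ⇒ ion charge 2+.
Anion [Au…]: ligand charges -4, Au(III) ⇒ ion charge 1−.
One 2+ cation requires 2 of the 1− anion.

[Al(NCS)(phen)(PPh3)][Au(N3)(NCS)3]2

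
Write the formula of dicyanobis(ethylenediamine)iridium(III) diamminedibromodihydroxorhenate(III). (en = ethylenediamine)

Cation [Ir…]: ligand charges -2, Ir(III) ⇒ ion charge 1+.
Anion [Re…]: ligand charges -4, Re(III) ⇒ ion charge 1−.
One 1+ cation balances one 1− anion.

[Ir(CN)2(en)2][ReBr2(NH3)2(OH)2]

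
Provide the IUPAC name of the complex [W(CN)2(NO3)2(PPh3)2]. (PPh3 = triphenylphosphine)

dicyanodinitratobis(triphenylphosphine)tungsten(IV)

There is no counter-ion, so the complex is neutral overall.
Ligand charges: 2×cyano (-1 each), 2×triphenylphosphine (neutral), 2×nitrato (-1 each); total -4. So W + (-4) = 0, giving W = +4.
Ligands are named alphabetically: cyano before nitrato before triphenylphosphine.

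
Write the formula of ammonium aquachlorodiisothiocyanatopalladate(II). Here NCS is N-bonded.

Ligands: 2 isothiocyanato (NCS, -1), 1 aqua (H2O, neutral), 1 chloro (Cl, -1). Ligand charge sum = -3.
Charge balance with ammonium (+1) requires 1 complex ion per 1 ammonium.

NH4[PdCl(H2O)(NCS)2]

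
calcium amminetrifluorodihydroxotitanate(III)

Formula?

Ligands: 1 ammine (NH3, neutral), 3 fluoro (F, -1), 2 hydroxo (OH, -1). Ligand charge sum = -5.
Charge balance with calcium (+2) requires 1 complex ion per 1 calcium.

Ca[TiF3(NH3)(OH)2]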